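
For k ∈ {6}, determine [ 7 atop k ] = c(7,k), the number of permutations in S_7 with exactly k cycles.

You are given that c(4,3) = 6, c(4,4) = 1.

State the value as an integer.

21

[5] T[5,4]:4*1+6=10 · T[5,5]:4*0+1=1
[6] T[6,5]:5*1+10=15 · T[6,6]:5*0+1=1
[7] T[7,6]:6*1+15=21
Read c(7,6) = 21.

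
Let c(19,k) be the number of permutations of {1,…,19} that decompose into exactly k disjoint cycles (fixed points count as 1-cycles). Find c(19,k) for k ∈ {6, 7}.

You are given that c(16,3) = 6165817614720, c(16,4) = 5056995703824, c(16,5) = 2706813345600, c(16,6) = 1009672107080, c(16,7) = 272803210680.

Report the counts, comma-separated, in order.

7551527592063024, 2353125040549984

[17] T[17,4]:16*5056995703824+6165817614720=87077748875904 · T[17,5]:16*2706813345600+5056995703824=48366009233424 · T[17,6]:16*1009672107080+2706813345600=18861567058880 · T[17,7]:16*272803210680+1009672107080=5374523477960
[18] T[18,5]:17*48366009233424+87077748875904=909299905844112 · T[18,6]:17*18861567058880+48366009233424=369012649234384 · T[18,7]:17*5374523477960+18861567058880=110228466184200
[19] T[19,6]:18*369012649234384+909299905844112=7551527592063024 · T[19,7]:18*110228466184200+369012649234384=2353125040549984
Read c(19,6) = 7551527592063024, c(19,7) = 2353125040549984.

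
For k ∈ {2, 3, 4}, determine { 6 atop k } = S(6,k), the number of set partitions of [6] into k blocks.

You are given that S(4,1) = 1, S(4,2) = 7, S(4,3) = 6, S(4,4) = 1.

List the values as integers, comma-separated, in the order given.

31, 90, 65

i=5: T(5,1)=0+1·1=1 | T(5,2)=1+2·7=15 | T(5,3)=7+3·6=25 | T(5,4)=6+4·1=10
i=6: T(6,2)=1+2·15=31 | T(6,3)=15+3·25=90 | T(6,4)=25+4·10=65
Read S(6,2) = 31, S(6,3) = 90, S(6,4) = 65.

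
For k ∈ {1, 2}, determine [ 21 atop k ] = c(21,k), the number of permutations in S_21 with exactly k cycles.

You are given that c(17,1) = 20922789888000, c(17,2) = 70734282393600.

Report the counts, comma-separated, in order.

2432902008176640000, 8752948036761600000

r18: T_18,1=17×20922789888000+0=355687428096000; T_18,2=17×70734282393600+20922789888000=1223405590579200
r19: T_19,1=18×355687428096000+0=6402373705728000; T_19,2=18×1223405590579200+355687428096000=22376988058521600
r20: T_20,1=19×6402373705728000+0=121645100408832000; T_20,2=19×22376988058521600+6402373705728000=431565146817638400
r21: T_21,1=20×121645100408832000+0=2432902008176640000; T_21,2=20×431565146817638400+121645100408832000=8752948036761600000
Read c(21,1) = 2432902008176640000, c(21,2) = 8752948036761600000.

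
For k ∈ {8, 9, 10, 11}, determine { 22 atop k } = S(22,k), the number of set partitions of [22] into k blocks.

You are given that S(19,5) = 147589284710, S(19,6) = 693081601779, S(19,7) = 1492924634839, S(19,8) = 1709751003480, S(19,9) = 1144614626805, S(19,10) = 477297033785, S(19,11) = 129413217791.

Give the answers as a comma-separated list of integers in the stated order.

@20  (20,6):693081601779·6+147589284710→4306078895384, (20,7):1492924634839·7+693081601779→11143554045652, (20,8):1709751003480·8+1492924634839→15170932662679, (20,9):1144614626805·9+1709751003480→12011282644725, (20,10):477297033785·10+1144614626805→5917584964655, (20,11):129413217791·11+477297033785→1900842429486
@21  (21,7):11143554045652·7+4306078895384→82310957214948, (21,8):15170932662679·8+11143554045652→132511015347084, (21,9):12011282644725·9+15170932662679→123272476465204, (21,10):5917584964655·10+12011282644725→71187132291275, (21,11):1900842429486·11+5917584964655→26826851689001
@22  (22,8):132511015347084·8+82310957214948→1142399079991620, (22,9):123272476465204·9+132511015347084→1241963303533920, (22,10):71187132291275·10+123272476465204→835143799377954, (22,11):26826851689001·11+71187132291275→366282500870286
Read S(22,8) = 1142399079991620, S(22,9) = 1241963303533920, S(22,10) = 835143799377954, S(22,11) = 366282500870286.

1142399079991620, 1241963303533920, 835143799377954, 366282500870286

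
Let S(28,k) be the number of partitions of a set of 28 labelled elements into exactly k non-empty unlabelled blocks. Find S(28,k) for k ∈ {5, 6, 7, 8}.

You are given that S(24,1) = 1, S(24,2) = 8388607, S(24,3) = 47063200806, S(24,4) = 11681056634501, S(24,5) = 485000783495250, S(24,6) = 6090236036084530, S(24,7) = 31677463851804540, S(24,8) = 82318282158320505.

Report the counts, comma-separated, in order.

@25  (25,2):8388607·2+1→16777215, (25,3):47063200806·3+8388607→141197991025, (25,4):11681056634501·4+47063200806→46771289738810, (25,5):485000783495250·5+11681056634501→2436684974110751, (25,6):6090236036084530·6+485000783495250→37026417000002430, (25,7):31677463851804540·7+6090236036084530→227832482998716310, (25,8):82318282158320505·8+31677463851804540→690223721118368580
@26  (26,3):141197991025·3+16777215→423610750290, (26,4):46771289738810·4+141197991025→187226356946265, (26,5):2436684974110751·5+46771289738810→12230196160292565, (26,6):37026417000002430·6+2436684974110751→224595186974125331, (26,7):227832482998716310·7+37026417000002430→1631853797991016600, (26,8):690223721118368580·8+227832482998716310→5749622251945664950
@27  (27,4):187226356946265·4+423610750290→749329038535350, (27,5):12230196160292565·5+187226356946265→61338207158409090, (27,6):224595186974125331·6+12230196160292565→1359801318005044551, (27,7):1631853797991016600·7+224595186974125331→11647571772911241531, (27,8):5749622251945664950·8+1631853797991016600→47628831813556336200
@28  (28,5):61338207158409090·5+749329038535350→307440364830580800, (28,6):1359801318005044551·6+61338207158409090→8220146115188676396, (28,7):11647571772911241531·7+1359801318005044551→82892803728383735268, (28,8):47628831813556336200·8+11647571772911241531→392678226281361931131
Read S(28,5) = 307440364830580800, S(28,6) = 8220146115188676396, S(28,7) = 82892803728383735268, S(28,8) = 392678226281361931131.

307440364830580800, 8220146115188676396, 82892803728383735268, 392678226281361931131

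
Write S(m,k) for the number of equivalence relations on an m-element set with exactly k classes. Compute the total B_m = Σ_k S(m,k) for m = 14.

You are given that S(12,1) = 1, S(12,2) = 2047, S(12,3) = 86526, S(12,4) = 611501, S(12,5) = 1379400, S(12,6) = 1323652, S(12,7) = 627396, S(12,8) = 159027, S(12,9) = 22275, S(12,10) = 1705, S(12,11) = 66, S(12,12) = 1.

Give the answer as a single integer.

@13  (13,1):1·1+0→1, (13,2):2047·2+1→4095, (13,3):86526·3+2047→261625, (13,4):611501·4+86526→2532530, (13,5):1379400·5+611501→7508501, (13,6):1323652·6+1379400→9321312, (13,7):627396·7+1323652→5715424, (13,8):159027·8+627396→1899612, (13,9):22275·9+159027→359502, (13,10):1705·10+22275→39325, (13,11):66·11+1705→2431, (13,12):1·12+66→78, (13,13):0·13+1→1
@14  (14,1):1·1+0→1, (14,2):4095·2+1→8191, (14,3):261625·3+4095→788970, (14,4):2532530·4+261625→10391745, (14,5):7508501·5+2532530→40075035, (14,6):9321312·6+7508501→63436373, (14,7):5715424·7+9321312→49329280, (14,8):1899612·8+5715424→20912320, (14,9):359502·9+1899612→5135130, (14,10):39325·10+359502→752752, (14,11):2431·11+39325→66066, (14,12):78·12+2431→3367, (14,13):1·13+78→91, (14,14):0·14+1→1
B_14 = ΣS(14,k) = 1+8191+788970+10391745+40075035+63436373+49329280+20912320+5135130+752752+66066+3367+91+1 = 190899322

190899322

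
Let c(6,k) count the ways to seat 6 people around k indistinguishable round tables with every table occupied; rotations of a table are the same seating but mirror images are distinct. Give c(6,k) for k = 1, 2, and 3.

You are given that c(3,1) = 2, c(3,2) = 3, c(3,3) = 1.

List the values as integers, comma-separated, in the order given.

[4] T[4,1]:3*2+0=6 · T[4,2]:3*3+2=11 · T[4,3]:3*1+3=6
[5] T[5,1]:4*6+0=24 · T[5,2]:4*11+6=50 · T[5,3]:4*6+11=35
[6] T[6,1]:5*24+0=120 · T[6,2]:5*50+24=274 · T[6,3]:5*35+50=225
Read c(6,1) = 120, c(6,2) = 274, c(6,3) = 225.

120, 274, 225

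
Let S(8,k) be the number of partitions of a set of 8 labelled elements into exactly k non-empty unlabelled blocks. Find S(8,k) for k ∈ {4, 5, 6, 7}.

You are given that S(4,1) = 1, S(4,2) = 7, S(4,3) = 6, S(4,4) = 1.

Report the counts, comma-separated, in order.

1701, 1050, 266, 28

r5: T_5,1=1×1+0=1; T_5,2=2×7+1=15; T_5,3=3×6+7=25; T_5,4=4×1+6=10; T_5,5=5×0+1=1
r6: T_6,2=2×15+1=31; T_6,3=3×25+15=90; T_6,4=4×10+25=65; T_6,5=5×1+10=15; T_6,6=6×0+1=1
r7: T_7,3=3×90+31=301; T_7,4=4×65+90=350; T_7,5=5×15+65=140; T_7,6=6×1+15=21; T_7,7=7×0+1=1
r8: T_8,4=4×350+301=1701; T_8,5=5×140+350=1050; T_8,6=6×21+140=266; T_8,7=7×1+21=28
Read S(8,4) = 1701, S(8,5) = 1050, S(8,6) = 266, S(8,7) = 28.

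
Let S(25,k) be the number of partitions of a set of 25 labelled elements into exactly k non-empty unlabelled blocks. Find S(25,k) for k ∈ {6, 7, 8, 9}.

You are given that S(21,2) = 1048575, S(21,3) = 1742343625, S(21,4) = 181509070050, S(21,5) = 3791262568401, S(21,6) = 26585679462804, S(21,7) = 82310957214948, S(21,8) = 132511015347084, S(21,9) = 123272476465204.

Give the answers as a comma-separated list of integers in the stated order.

37026417000002430, 227832482998716310, 690223721118368580, 1167921451092973005

[22] T[22,3]:3*1742343625+1048575=5228079450 · T[22,4]:4*181509070050+1742343625=727778623825 · T[22,5]:5*3791262568401+181509070050=19137821912055 · T[22,6]:6*26585679462804+3791262568401=163305339345225 · T[22,7]:7*82310957214948+26585679462804=602762379967440 · T[22,8]:8*132511015347084+82310957214948=1142399079991620 · T[22,9]:9*123272476465204+132511015347084=1241963303533920
[23] T[23,4]:4*727778623825+5228079450=2916342574750 · T[23,5]:5*19137821912055+727778623825=96416888184100 · T[23,6]:6*163305339345225+19137821912055=998969857983405 · T[23,7]:7*602762379967440+163305339345225=4382641999117305 · T[23,8]:8*1142399079991620+602762379967440=9741955019900400 · T[23,9]:9*1241963303533920+1142399079991620=12320068811796900
[24] T[24,5]:5*96416888184100+2916342574750=485000783495250 · T[24,6]:6*998969857983405+96416888184100=6090236036084530 · T[24,7]:7*4382641999117305+998969857983405=31677463851804540 · T[24,8]:8*9741955019900400+4382641999117305=82318282158320505 · T[24,9]:9*12320068811796900+9741955019900400=120622574326072500
[25] T[25,6]:6*6090236036084530+485000783495250=37026417000002430 · T[25,7]:7*31677463851804540+6090236036084530=227832482998716310 · T[25,8]:8*82318282158320505+31677463851804540=690223721118368580 · T[25,9]:9*120622574326072500+82318282158320505=1167921451092973005
Read S(25,6) = 37026417000002430, S(25,7) = 227832482998716310, S(25,8) = 690223721118368580, S(25,9) = 1167921451092973005.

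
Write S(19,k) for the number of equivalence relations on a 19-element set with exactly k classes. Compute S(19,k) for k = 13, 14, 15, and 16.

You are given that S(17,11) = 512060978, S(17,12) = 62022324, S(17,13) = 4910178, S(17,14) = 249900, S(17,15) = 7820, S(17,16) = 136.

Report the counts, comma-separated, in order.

[18] T[18,12]:12*62022324+512060978=1256328866 · T[18,13]:13*4910178+62022324=125854638 · T[18,14]:14*249900+4910178=8408778 · T[18,15]:15*7820+249900=367200 · T[18,16]:16*136+7820=9996
[19] T[19,13]:13*125854638+1256328866=2892439160 · T[19,14]:14*8408778+125854638=243577530 · T[19,15]:15*367200+8408778=13916778 · T[19,16]:16*9996+367200=527136
Read S(19,13) = 2892439160, S(19,14) = 243577530, S(19,15) = 13916778, S(19,16) = 527136.

2892439160, 243577530, 13916778, 527136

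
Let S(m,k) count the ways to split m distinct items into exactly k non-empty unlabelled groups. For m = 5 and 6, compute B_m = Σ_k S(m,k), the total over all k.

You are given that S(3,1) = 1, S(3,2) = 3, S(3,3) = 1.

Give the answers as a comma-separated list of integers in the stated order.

52, 203

i=4: T(4,1)=0+1·1=1 | T(4,2)=1+2·3=7 | T(4,3)=3+3·1=6 | T(4,4)=1+4·0=1
i=5: T(5,1)=0+1·1=1 | T(5,2)=1+2·7=15 | T(5,3)=7+3·6=25 | T(5,4)=6+4·1=10 | T(5,5)=1+5·0=1
i=6: T(6,1)=0+1·1=1 | T(6,2)=1+2·15=31 | T(6,3)=15+3·25=90 | T(6,4)=25+4·10=65 | T(6,5)=10+5·1=15 | T(6,6)=1+6·0=1
B_5 = ΣS(5,k) = 1+15+25+10+1 = 52
B_6 = ΣS(6,k) = 1+31+90+65+15+1 = 203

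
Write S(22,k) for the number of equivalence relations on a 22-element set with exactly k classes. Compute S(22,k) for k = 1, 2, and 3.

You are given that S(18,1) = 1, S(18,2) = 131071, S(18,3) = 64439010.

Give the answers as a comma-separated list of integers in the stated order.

@19  (19,1):1·1+0→1, (19,2):131071·2+1→262143, (19,3):64439010·3+131071→193448101
@20  (20,1):1·1+0→1, (20,2):262143·2+1→524287, (20,3):193448101·3+262143→580606446
@21  (21,1):1·1+0→1, (21,2):524287·2+1→1048575, (21,3):580606446·3+524287→1742343625
@22  (22,1):1·1+0→1, (22,2):1048575·2+1→2097151, (22,3):1742343625·3+1048575→5228079450
Read S(22,1) = 1, S(22,2) = 2097151, S(22,3) = 5228079450.

1, 2097151, 5228079450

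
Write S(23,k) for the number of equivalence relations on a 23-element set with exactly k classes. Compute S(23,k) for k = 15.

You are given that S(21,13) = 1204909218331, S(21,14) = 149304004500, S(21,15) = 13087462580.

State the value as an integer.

8479404429331

row 22: T[22][14]=14·149304004500+1204909218331=3295165281331  T[22][15]=15·13087462580+149304004500=345615943200
row 23: T[23][15]=15·345615943200+3295165281331=8479404429331
Read S(23,15) = 8479404429331.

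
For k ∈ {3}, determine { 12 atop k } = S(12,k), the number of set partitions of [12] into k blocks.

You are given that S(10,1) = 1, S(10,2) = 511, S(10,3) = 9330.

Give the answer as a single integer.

row 11: T[11][2]=2·511+1=1023  T[11][3]=3·9330+511=28501
row 12: T[12][3]=3·28501+1023=86526
Read S(12,3) = 86526.

86526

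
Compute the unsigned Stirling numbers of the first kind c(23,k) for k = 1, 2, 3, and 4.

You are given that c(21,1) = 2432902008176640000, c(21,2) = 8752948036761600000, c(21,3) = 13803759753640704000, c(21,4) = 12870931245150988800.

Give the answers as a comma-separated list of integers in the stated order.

1124000727777607680000, 4148476779335454720000, 6756146673770930688000, 6548684852703068697600

[22] T[22,1]:21*2432902008176640000+0=51090942171709440000 · T[22,2]:21*8752948036761600000+2432902008176640000=186244810780170240000 · T[22,3]:21*13803759753640704000+8752948036761600000=298631902863216384000 · T[22,4]:21*12870931245150988800+13803759753640704000=284093315901811468800
[23] T[23,1]:22*51090942171709440000+0=1124000727777607680000 · T[23,2]:22*186244810780170240000+51090942171709440000=4148476779335454720000 · T[23,3]:22*298631902863216384000+186244810780170240000=6756146673770930688000 · T[23,4]:22*284093315901811468800+298631902863216384000=6548684852703068697600
Read c(23,1) = 1124000727777607680000, c(23,2) = 4148476779335454720000, c(23,3) = 6756146673770930688000, c(23,4) = 6548684852703068697600.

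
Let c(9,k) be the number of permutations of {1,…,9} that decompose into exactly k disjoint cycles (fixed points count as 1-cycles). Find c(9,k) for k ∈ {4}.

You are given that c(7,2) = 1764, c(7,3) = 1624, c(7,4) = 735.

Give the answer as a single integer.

67284

row 8: T[8][3]=7·1624+1764=13132  T[8][4]=7·735+1624=6769
row 9: T[9][4]=8·6769+13132=67284
Read c(9,4) = 67284.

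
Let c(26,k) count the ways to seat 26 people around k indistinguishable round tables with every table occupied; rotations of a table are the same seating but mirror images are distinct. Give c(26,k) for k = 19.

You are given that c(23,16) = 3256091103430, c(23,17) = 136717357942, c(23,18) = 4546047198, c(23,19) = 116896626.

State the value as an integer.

row 24: T[24][17]=23·136717357942+3256091103430=6400590336096  T[24][18]=23·4546047198+136717357942=241276443496  T[24][19]=23·116896626+4546047198=7234669596
row 25: T[25][18]=24·241276443496+6400590336096=12191224980000  T[25][19]=24·7234669596+241276443496=414908513800
row 26: T[26][19]=25·414908513800+12191224980000=22563937825000
Read c(26,19) = 22563937825000.

22563937825000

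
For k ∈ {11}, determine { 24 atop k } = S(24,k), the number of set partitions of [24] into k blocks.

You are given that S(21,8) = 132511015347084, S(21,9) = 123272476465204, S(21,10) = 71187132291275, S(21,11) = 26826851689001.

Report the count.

[22] T[22,9]:9*123272476465204+132511015347084=1241963303533920 · T[22,10]:10*71187132291275+123272476465204=835143799377954 · T[22,11]:11*26826851689001+71187132291275=366282500870286
[23] T[23,10]:10*835143799377954+1241963303533920=9593401297313460 · T[23,11]:11*366282500870286+835143799377954=4864251308951100
[24] T[24,11]:11*4864251308951100+9593401297313460=63100165695775560
Read S(24,11) = 63100165695775560.

63100165695775560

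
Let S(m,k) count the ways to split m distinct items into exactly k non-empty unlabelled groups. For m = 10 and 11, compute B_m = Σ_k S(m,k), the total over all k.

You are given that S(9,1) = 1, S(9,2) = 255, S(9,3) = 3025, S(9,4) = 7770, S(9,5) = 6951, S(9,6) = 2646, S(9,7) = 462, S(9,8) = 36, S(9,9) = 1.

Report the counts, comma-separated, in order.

[10] T[10,1]:1*1+0=1 · T[10,2]:2*255+1=511 · T[10,3]:3*3025+255=9330 · T[10,4]:4*7770+3025=34105 · T[10,5]:5*6951+7770=42525 · T[10,6]:6*2646+6951=22827 · T[10,7]:7*462+2646=5880 · T[10,8]:8*36+462=750 · T[10,9]:9*1+36=45 · T[10,10]:10*0+1=1
[11] T[11,1]:1*1+0=1 · T[11,2]:2*511+1=1023 · T[11,3]:3*9330+511=28501 · T[11,4]:4*34105+9330=145750 · T[11,5]:5*42525+34105=246730 · T[11,6]:6*22827+42525=179487 · T[11,7]:7*5880+22827=63987 · T[11,8]:8*750+5880=11880 · T[11,9]:9*45+750=1155 · T[11,10]:10*1+45=55 · T[11,11]:11*0+1=1
B_10 = ΣS(10,k) = 1+511+9330+34105+42525+22827+5880+750+45+1 = 115975
B_11 = ΣS(11,k) = 1+1023+28501+145750+246730+179487+63987+11880+1155+55+1 = 678570

115975, 678570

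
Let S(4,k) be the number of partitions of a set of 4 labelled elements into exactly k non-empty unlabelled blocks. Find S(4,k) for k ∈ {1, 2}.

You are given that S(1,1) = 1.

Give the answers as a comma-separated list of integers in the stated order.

1, 7

r2: T_2,1=1×1+0=1; T_2,2=2×0+1=1
r3: T_3,1=1×1+0=1; T_3,2=2×1+1=3
r4: T_4,1=1×1+0=1; T_4,2=2×3+1=7
Read S(4,1) = 1, S(4,2) = 7.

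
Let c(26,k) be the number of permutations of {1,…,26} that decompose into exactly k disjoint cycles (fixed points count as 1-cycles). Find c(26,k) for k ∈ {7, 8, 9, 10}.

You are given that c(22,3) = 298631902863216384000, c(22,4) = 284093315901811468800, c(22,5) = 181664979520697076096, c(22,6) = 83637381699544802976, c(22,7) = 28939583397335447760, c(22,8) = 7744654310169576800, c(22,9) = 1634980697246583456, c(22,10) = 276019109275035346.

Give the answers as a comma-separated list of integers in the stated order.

13746468217967926978680000, 4144457803247115877036800, 1001369304512841374110000, 196928100451110820242880

row 23: T[23][4]=22·284093315901811468800+298631902863216384000=6548684852703068697600  T[23][5]=22·181664979520697076096+284093315901811468800=4280722865357147142912  T[23][6]=22·83637381699544802976+181664979520697076096=2021687376910682741568  T[23][7]=22·28939583397335447760+83637381699544802976=720308216440924653696  T[23][8]=22·7744654310169576800+28939583397335447760=199321978221066137360  T[23][9]=22·1634980697246583456+7744654310169576800=43714229649594412832  T[23][10]=22·276019109275035346+1634980697246583456=7707401101297361068
row 24: T[24][5]=23·4280722865357147142912+6548684852703068697600=105005310755917452984576  T[24][6]=23·2021687376910682741568+4280722865357147142912=50779532534302850198976  T[24][7]=23·720308216440924653696+2021687376910682741568=18588776355051949776576  T[24][8]=23·199321978221066137360+720308216440924653696=5304713715525445812976  T[24][9]=23·43714229649594412832+199321978221066137360=1204749260161737632496  T[24][10]=23·7707401101297361068+43714229649594412832=220984454979433717396
row 25: T[25][6]=24·50779532534302850198976+105005310755917452984576=1323714091579185857760000  T[25][7]=24·18588776355051949776576+50779532534302850198976=496910165055549644836800  T[25][8]=24·5304713715525445812976+18588776355051949776576=145901905527662649288000  T[25][9]=24·1204749260161737632496+5304713715525445812976=34218695959407148992880  T[25][10]=24·220984454979433717396+1204749260161737632496=6508376179668146850000
row 26: T[26][7]=25·496910165055549644836800+1323714091579185857760000=13746468217967926978680000  T[26][8]=25·145901905527662649288000+496910165055549644836800=4144457803247115877036800  T[26][9]=25·34218695959407148992880+145901905527662649288000=1001369304512841374110000  T[26][10]=25·6508376179668146850000+34218695959407148992880=196928100451110820242880
Read c(26,7) = 13746468217967926978680000, c(26,8) = 4144457803247115877036800, c(26,9) = 1001369304512841374110000, c(26,10) = 196928100451110820242880.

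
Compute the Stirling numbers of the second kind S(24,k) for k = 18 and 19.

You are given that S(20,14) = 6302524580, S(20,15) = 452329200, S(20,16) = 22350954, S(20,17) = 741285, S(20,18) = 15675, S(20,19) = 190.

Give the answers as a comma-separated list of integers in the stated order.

r21: T_21,15=15×452329200+6302524580=13087462580; T_21,16=16×22350954+452329200=809944464; T_21,17=17×741285+22350954=34952799; T_21,18=18×15675+741285=1023435; T_21,19=19×190+15675=19285
r22: T_22,16=16×809944464+13087462580=26046574004; T_22,17=17×34952799+809944464=1404142047; T_22,18=18×1023435+34952799=53374629; T_22,19=19×19285+1023435=1389850
r23: T_23,17=17×1404142047+26046574004=49916988803; T_23,18=18×53374629+1404142047=2364885369; T_23,19=19×1389850+53374629=79781779
r24: T_24,18=18×2364885369+49916988803=92484925445; T_24,19=19×79781779+2364885369=3880739170
Read S(24,18) = 92484925445, S(24,19) = 3880739170.

92484925445, 3880739170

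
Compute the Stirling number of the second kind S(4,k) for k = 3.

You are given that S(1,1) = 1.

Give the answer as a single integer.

i=2: T(2,1)=0+1·1=1 | T(2,2)=1+2·0=1
i=3: T(3,2)=1+2·1=3 | T(3,3)=1+3·0=1
i=4: T(4,3)=3+3·1=6
Read S(4,3) = 6.

6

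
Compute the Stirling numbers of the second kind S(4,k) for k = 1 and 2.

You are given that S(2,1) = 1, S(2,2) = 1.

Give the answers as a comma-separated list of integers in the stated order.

[3] T[3,1]:1*1+0=1 · T[3,2]:2*1+1=3
[4] T[4,1]:1*1+0=1 · T[4,2]:2*3+1=7
Read S(4,1) = 1, S(4,2) = 7.

1, 7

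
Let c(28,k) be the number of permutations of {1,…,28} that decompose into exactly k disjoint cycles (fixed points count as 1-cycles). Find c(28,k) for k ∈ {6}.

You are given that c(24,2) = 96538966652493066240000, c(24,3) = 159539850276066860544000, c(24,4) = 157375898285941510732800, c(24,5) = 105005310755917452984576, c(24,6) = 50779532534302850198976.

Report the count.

28969458895980281319670568448

row 25: T[25][3]=24·159539850276066860544000+96538966652493066240000=3925495373278097719296000  T[25][4]=24·157375898285941510732800+159539850276066860544000=3936561409138663118131200  T[25][5]=24·105005310755917452984576+157375898285941510732800=2677503356427960382362624  T[25][6]=24·50779532534302850198976+105005310755917452984576=1323714091579185857760000
row 26: T[26][4]=25·3936561409138663118131200+3925495373278097719296000=102339530601744675672576000  T[26][5]=25·2677503356427960382362624+3936561409138663118131200=70874145319837672677196800  T[26][6]=25·1323714091579185857760000+2677503356427960382362624=35770355645907606826362624
row 27: T[27][5]=26·70874145319837672677196800+102339530601744675672576000=1945067308917524165279692800  T[27][6]=26·35770355645907606826362624+70874145319837672677196800=1000903392113435450162625024
row 28: T[28][6]=27·1000903392113435450162625024+1945067308917524165279692800=28969458895980281319670568448
Read c(28,6) = 28969458895980281319670568448.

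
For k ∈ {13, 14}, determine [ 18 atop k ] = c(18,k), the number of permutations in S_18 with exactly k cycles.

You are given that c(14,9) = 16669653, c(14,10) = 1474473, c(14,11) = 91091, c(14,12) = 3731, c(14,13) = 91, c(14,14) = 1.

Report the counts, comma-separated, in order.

299650806, 13896582

[15] T[15,10]:14*1474473+16669653=37312275 · T[15,11]:14*91091+1474473=2749747 · T[15,12]:14*3731+91091=143325 · T[15,13]:14*91+3731=5005 · T[15,14]:14*1+91=105
[16] T[16,11]:15*2749747+37312275=78558480 · T[16,12]:15*143325+2749747=4899622 · T[16,13]:15*5005+143325=218400 · T[16,14]:15*105+5005=6580
[17] T[17,12]:16*4899622+78558480=156952432 · T[17,13]:16*218400+4899622=8394022 · T[17,14]:16*6580+218400=323680
[18] T[18,13]:17*8394022+156952432=299650806 · T[18,14]:17*323680+8394022=13896582
Read c(18,13) = 299650806, c(18,14) = 13896582.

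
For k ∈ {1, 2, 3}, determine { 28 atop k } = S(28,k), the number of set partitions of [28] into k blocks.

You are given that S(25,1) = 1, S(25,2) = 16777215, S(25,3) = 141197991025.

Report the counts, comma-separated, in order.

i=26: T(26,1)=0+1·1=1 | T(26,2)=1+2·16777215=33554431 | T(26,3)=16777215+3·141197991025=423610750290
i=27: T(27,1)=0+1·1=1 | T(27,2)=1+2·33554431=67108863 | T(27,3)=33554431+3·423610750290=1270865805301
i=28: T(28,1)=0+1·1=1 | T(28,2)=1+2·67108863=134217727 | T(28,3)=67108863+3·1270865805301=3812664524766
Read S(28,1) = 1, S(28,2) = 134217727, S(28,3) = 3812664524766.

1, 134217727, 3812664524766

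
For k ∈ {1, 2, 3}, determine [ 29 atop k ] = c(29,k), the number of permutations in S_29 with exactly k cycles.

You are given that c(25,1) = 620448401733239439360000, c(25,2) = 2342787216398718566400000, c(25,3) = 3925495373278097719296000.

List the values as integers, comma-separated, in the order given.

r26: T_26,1=25×620448401733239439360000+0=15511210043330985984000000; T_26,2=25×2342787216398718566400000+620448401733239439360000=59190128811701203599360000; T_26,3=25×3925495373278097719296000+2342787216398718566400000=100480171548351161548800000
r27: T_27,1=26×15511210043330985984000000+0=403291461126605635584000000; T_27,2=26×59190128811701203599360000+15511210043330985984000000=1554454559147562279567360000; T_27,3=26×100480171548351161548800000+59190128811701203599360000=2671674589068831403868160000
r28: T_28,1=27×403291461126605635584000000+0=10888869450418352160768000000; T_28,2=27×1554454559147562279567360000+403291461126605635584000000=42373564558110787183902720000; T_28,3=27×2671674589068831403868160000+1554454559147562279567360000=73689668464006010184007680000
r29: T_29,1=28×10888869450418352160768000000+0=304888344611713860501504000000; T_29,2=28×42373564558110787183902720000+10888869450418352160768000000=1197348677077520393310044160000; T_29,3=28×73689668464006010184007680000+42373564558110787183902720000=2105684281550279072336117760000
Read c(29,1) = 304888344611713860501504000000, c(29,2) = 1197348677077520393310044160000, c(29,3) = 2105684281550279072336117760000.

304888344611713860501504000000, 1197348677077520393310044160000, 2105684281550279072336117760000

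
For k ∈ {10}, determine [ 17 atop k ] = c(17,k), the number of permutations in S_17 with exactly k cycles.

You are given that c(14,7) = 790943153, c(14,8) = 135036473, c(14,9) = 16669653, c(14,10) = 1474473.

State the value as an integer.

23057159840

r15: T_15,8=14×135036473+790943153=2681453775; T_15,9=14×16669653+135036473=368411615; T_15,10=14×1474473+16669653=37312275
r16: T_16,9=15×368411615+2681453775=8207628000; T_16,10=15×37312275+368411615=928095740
r17: T_17,10=16×928095740+8207628000=23057159840
Read c(17,10) = 23057159840.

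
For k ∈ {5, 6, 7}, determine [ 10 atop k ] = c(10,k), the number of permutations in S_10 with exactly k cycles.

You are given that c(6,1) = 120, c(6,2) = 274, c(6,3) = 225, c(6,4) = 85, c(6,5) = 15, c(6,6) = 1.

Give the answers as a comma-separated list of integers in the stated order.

269325, 63273, 9450

[7] T[7,2]:6*274+120=1764 · T[7,3]:6*225+274=1624 · T[7,4]:6*85+225=735 · T[7,5]:6*15+85=175 · T[7,6]:6*1+15=21 · T[7,7]:6*0+1=1
[8] T[8,3]:7*1624+1764=13132 · T[8,4]:7*735+1624=6769 · T[8,5]:7*175+735=1960 · T[8,6]:7*21+175=322 · T[8,7]:7*1+21=28
[9] T[9,4]:8*6769+13132=67284 · T[9,5]:8*1960+6769=22449 · T[9,6]:8*322+1960=4536 · T[9,7]:8*28+322=546
[10] T[10,5]:9*22449+67284=269325 · T[10,6]:9*4536+22449=63273 · T[10,7]:9*546+4536=9450
Read c(10,5) = 269325, c(10,6) = 63273, c(10,7) = 9450.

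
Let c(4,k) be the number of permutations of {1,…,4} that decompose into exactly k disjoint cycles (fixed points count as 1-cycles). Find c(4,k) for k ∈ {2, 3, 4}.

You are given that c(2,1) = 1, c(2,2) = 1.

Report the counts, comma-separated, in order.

11, 6, 1

[3] T[3,1]:2*1+0=2 · T[3,2]:2*1+1=3 · T[3,3]:2*0+1=1
[4] T[4,2]:3*3+2=11 · T[4,3]:3*1+3=6 · T[4,4]:3*0+1=1
Read c(4,2) = 11, c(4,3) = 6, c(4,4) = 1.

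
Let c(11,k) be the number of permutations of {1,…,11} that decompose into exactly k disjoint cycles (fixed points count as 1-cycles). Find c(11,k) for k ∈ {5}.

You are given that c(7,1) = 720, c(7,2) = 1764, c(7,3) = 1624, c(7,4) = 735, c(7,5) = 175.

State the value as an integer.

3416930

r8: T_8,2=7×1764+720=13068; T_8,3=7×1624+1764=13132; T_8,4=7×735+1624=6769; T_8,5=7×175+735=1960
r9: T_9,3=8×13132+13068=118124; T_9,4=8×6769+13132=67284; T_9,5=8×1960+6769=22449
r10: T_10,4=9×67284+118124=723680; T_10,5=9×22449+67284=269325
r11: T_11,5=10×269325+723680=3416930
Read c(11,5) = 3416930.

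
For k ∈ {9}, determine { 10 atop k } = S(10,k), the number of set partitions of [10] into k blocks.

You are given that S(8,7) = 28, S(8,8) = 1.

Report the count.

@9  (9,8):1·8+28→36, (9,9):0·9+1→1
@10  (10,9):1·9+36→45
Read S(10,9) = 45.

45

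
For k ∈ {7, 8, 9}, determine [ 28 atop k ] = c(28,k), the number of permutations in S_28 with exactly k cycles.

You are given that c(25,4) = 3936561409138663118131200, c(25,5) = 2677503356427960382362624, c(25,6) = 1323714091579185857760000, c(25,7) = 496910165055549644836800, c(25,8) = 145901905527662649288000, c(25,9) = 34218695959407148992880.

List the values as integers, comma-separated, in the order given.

11616723683566425573507775872, 3673742549077683082376236224, 936363983558079713086850400

r26: T_26,5=25×2677503356427960382362624+3936561409138663118131200=70874145319837672677196800; T_26,6=25×1323714091579185857760000+2677503356427960382362624=35770355645907606826362624; T_26,7=25×496910165055549644836800+1323714091579185857760000=13746468217967926978680000; T_26,8=25×145901905527662649288000+496910165055549644836800=4144457803247115877036800; T_26,9=25×34218695959407148992880+145901905527662649288000=1001369304512841374110000
r27: T_27,6=26×35770355645907606826362624+70874145319837672677196800=1000903392113435450162625024; T_27,7=26×13746468217967926978680000+35770355645907606826362624=393178529313073708272042624; T_27,8=26×4144457803247115877036800+13746468217967926978680000=121502371102392939781636800; T_27,9=26×1001369304512841374110000+4144457803247115877036800=30180059720580991603896800
r28: T_28,7=27×393178529313073708272042624+1000903392113435450162625024=11616723683566425573507775872; T_28,8=27×121502371102392939781636800+393178529313073708272042624=3673742549077683082376236224; T_28,9=27×30180059720580991603896800+121502371102392939781636800=936363983558079713086850400
Read c(28,7) = 11616723683566425573507775872, c(28,8) = 3673742549077683082376236224, c(28,9) = 936363983558079713086850400.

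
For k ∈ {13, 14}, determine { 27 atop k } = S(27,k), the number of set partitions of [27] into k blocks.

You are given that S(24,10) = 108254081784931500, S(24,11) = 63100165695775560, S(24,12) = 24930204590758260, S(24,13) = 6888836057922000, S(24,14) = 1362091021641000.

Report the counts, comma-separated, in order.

row 25: T[25][11]=11·63100165695775560+108254081784931500=802355904438462660  T[25][12]=12·24930204590758260+63100165695775560=362262620784874680  T[25][13]=13·6888836057922000+24930204590758260=114485073343744260  T[25][14]=14·1362091021641000+6888836057922000=25958110360896000
row 26: T[26][12]=12·362262620784874680+802355904438462660=5149507353856958820  T[26][13]=13·114485073343744260+362262620784874680=1850568574253550060  T[26][14]=14·25958110360896000+114485073343744260=477898618396288260
row 27: T[27][13]=13·1850568574253550060+5149507353856958820=29206898819153109600  T[27][14]=14·477898618396288260+1850568574253550060=8541149231801585700
Read S(27,13) = 29206898819153109600, S(27,14) = 8541149231801585700.

29206898819153109600, 8541149231801585700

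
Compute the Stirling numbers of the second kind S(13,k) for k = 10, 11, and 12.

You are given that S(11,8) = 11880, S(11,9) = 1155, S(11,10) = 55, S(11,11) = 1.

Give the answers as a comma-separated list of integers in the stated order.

row 12: T[12][9]=9·1155+11880=22275  T[12][10]=10·55+1155=1705  T[12][11]=11·1+55=66  T[12][12]=12·0+1=1
row 13: T[13][10]=10·1705+22275=39325  T[13][11]=11·66+1705=2431  T[13][12]=12·1+66=78
Read S(13,10) = 39325, S(13,11) = 2431, S(13,12) = 78.

39325, 2431, 78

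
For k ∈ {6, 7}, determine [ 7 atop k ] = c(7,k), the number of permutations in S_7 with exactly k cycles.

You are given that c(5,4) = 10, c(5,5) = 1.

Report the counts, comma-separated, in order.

@6  (6,5):1·5+10→15, (6,6):0·5+1→1
@7  (7,6):1·6+15→21, (7,7):0·6+1→1
Read c(7,6) = 21, c(7,7) = 1.

21, 1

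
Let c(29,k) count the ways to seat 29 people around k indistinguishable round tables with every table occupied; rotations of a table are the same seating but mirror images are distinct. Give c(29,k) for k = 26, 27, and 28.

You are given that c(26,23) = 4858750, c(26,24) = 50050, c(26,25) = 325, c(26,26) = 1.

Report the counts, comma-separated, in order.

9642906, 78561, 406

@27  (27,24):50050·26+4858750→6160050, (27,25):325·26+50050→58500, (27,26):1·26+325→351, (27,27):0·26+1→1
@28  (28,25):58500·27+6160050→7739550, (28,26):351·27+58500→67977, (28,27):1·27+351→378, (28,28):0·27+1→1
@29  (29,26):67977·28+7739550→9642906, (29,27):378·28+67977→78561, (29,28):1·28+378→406
Read c(29,26) = 9642906, c(29,27) = 78561, c(29,28) = 406.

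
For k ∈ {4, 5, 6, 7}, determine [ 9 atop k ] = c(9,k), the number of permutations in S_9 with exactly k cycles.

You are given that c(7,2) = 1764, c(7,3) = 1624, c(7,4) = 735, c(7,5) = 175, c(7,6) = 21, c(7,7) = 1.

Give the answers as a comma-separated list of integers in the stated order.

@8  (8,3):1624·7+1764→13132, (8,4):735·7+1624→6769, (8,5):175·7+735→1960, (8,6):21·7+175→322, (8,7):1·7+21→28
@9  (9,4):6769·8+13132→67284, (9,5):1960·8+6769→22449, (9,6):322·8+1960→4536, (9,7):28·8+322→546
Read c(9,4) = 67284, c(9,5) = 22449, c(9,6) = 4536, c(9,7) = 546.

67284, 22449, 4536, 546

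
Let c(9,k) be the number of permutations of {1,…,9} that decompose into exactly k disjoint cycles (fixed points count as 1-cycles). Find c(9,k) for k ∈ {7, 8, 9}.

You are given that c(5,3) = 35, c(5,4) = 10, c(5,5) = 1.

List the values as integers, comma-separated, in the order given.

i=6: T(6,4)=35+5·10=85 | T(6,5)=10+5·1=15 | T(6,6)=1+5·0=1
i=7: T(7,5)=85+6·15=175 | T(7,6)=15+6·1=21 | T(7,7)=1+6·0=1
i=8: T(8,6)=175+7·21=322 | T(8,7)=21+7·1=28 | T(8,8)=1+7·0=1
i=9: T(9,7)=322+8·28=546 | T(9,8)=28+8·1=36 | T(9,9)=1+8·0=1
Read c(9,7) = 546, c(9,8) = 36, c(9,9) = 1.

546, 36, 1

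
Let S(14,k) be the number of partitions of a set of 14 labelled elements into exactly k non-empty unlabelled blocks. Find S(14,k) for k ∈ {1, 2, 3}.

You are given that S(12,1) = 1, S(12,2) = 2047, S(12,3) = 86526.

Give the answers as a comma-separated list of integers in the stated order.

1, 8191, 788970

i=13: T(13,1)=0+1·1=1 | T(13,2)=1+2·2047=4095 | T(13,3)=2047+3·86526=261625
i=14: T(14,1)=0+1·1=1 | T(14,2)=1+2·4095=8191 | T(14,3)=4095+3·261625=788970
Read S(14,1) = 1, S(14,2) = 8191, S(14,3) = 788970.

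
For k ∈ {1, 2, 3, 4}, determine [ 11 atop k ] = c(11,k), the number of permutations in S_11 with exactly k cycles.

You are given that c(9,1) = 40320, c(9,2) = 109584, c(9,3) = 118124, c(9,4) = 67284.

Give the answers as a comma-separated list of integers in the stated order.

3628800, 10628640, 12753576, 8409500

i=10: T(10,1)=0+9·40320=362880 | T(10,2)=40320+9·109584=1026576 | T(10,3)=109584+9·118124=1172700 | T(10,4)=118124+9·67284=723680
i=11: T(11,1)=0+10·362880=3628800 | T(11,2)=362880+10·1026576=10628640 | T(11,3)=1026576+10·1172700=12753576 | T(11,4)=1172700+10·723680=8409500
Read c(11,1) = 3628800, c(11,2) = 10628640, c(11,3) = 12753576, c(11,4) = 8409500.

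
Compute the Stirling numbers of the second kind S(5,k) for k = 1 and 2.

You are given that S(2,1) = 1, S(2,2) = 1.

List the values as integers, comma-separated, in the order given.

1, 15

row 3: T[3][1]=1·1+0=1  T[3][2]=2·1+1=3
row 4: T[4][1]=1·1+0=1  T[4][2]=2·3+1=7
row 5: T[5][1]=1·1+0=1  T[5][2]=2·7+1=15
Read S(5,1) = 1, S(5,2) = 15.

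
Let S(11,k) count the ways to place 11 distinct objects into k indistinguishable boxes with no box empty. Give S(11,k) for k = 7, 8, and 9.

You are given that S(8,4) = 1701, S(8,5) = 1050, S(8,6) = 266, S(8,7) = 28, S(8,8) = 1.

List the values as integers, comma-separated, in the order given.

i=9: T(9,5)=1701+5·1050=6951 | T(9,6)=1050+6·266=2646 | T(9,7)=266+7·28=462 | T(9,8)=28+8·1=36 | T(9,9)=1+9·0=1
i=10: T(10,6)=6951+6·2646=22827 | T(10,7)=2646+7·462=5880 | T(10,8)=462+8·36=750 | T(10,9)=36+9·1=45
i=11: T(11,7)=22827+7·5880=63987 | T(11,8)=5880+8·750=11880 | T(11,9)=750+9·45=1155
Read S(11,7) = 63987, S(11,8) = 11880, S(11,9) = 1155.

63987, 11880, 1155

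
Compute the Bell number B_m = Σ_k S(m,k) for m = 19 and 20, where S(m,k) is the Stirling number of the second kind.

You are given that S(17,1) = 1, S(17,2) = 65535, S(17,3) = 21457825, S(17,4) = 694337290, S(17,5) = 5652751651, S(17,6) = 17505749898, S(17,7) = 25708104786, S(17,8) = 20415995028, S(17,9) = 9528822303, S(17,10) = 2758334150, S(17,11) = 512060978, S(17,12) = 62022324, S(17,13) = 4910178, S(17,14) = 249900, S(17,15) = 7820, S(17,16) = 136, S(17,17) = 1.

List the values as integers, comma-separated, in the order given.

i=18: T(18,1)=0+1·1=1 | T(18,2)=1+2·65535=131071 | T(18,3)=65535+3·21457825=64439010 | T(18,4)=21457825+4·694337290=2798806985 | T(18,5)=694337290+5·5652751651=28958095545 | T(18,6)=5652751651+6·17505749898=110687251039 | T(18,7)=17505749898+7·25708104786=197462483400 | T(18,8)=25708104786+8·20415995028=189036065010 | T(18,9)=20415995028+9·9528822303=106175395755 | T(18,10)=9528822303+10·2758334150=37112163803 | T(18,11)=2758334150+11·512060978=8391004908 | T(18,12)=512060978+12·62022324=1256328866 | T(18,13)=62022324+13·4910178=125854638 | T(18,14)=4910178+14·249900=8408778 | T(18,15)=249900+15·7820=367200 | T(18,16)=7820+16·136=9996 | T(18,17)=136+17·1=153 | T(18,18)=1+18·0=1
i=19: T(19,1)=0+1·1=1 | T(19,2)=1+2·131071=262143 | T(19,3)=131071+3·64439010=193448101 | T(19,4)=64439010+4·2798806985=11259666950 | T(19,5)=2798806985+5·28958095545=147589284710 | T(19,6)=28958095545+6·110687251039=693081601779 | T(19,7)=110687251039+7·197462483400=1492924634839 | T(19,8)=197462483400+8·189036065010=1709751003480 | T(19,9)=189036065010+9·106175395755=1144614626805 | T(19,10)=106175395755+10·37112163803=477297033785 | T(19,11)=37112163803+11·8391004908=129413217791 | T(19,12)=8391004908+12·1256328866=23466951300 | T(19,13)=1256328866+13·125854638=2892439160 | T(19,14)=125854638+14·8408778=243577530 | T(19,15)=8408778+15·367200=13916778 | T(19,16)=367200+16·9996=527136 | T(19,17)=9996+17·153=12597 | T(19,18)=153+18·1=171 | T(19,19)=1+19·0=1
i=20: T(20,1)=0+1·1=1 | T(20,2)=1+2·262143=524287 | T(20,3)=262143+3·193448101=580606446 | T(20,4)=193448101+4·11259666950=45232115901 | T(20,5)=11259666950+5·147589284710=749206090500 | T(20,6)=147589284710+6·693081601779=4306078895384 | T(20,7)=693081601779+7·1492924634839=11143554045652 | T(20,8)=1492924634839+8·1709751003480=15170932662679 | T(20,9)=1709751003480+9·1144614626805=12011282644725 | T(20,10)=1144614626805+10·477297033785=5917584964655 | T(20,11)=477297033785+11·129413217791=1900842429486 | T(20,12)=129413217791+12·23466951300=411016633391 | T(20,13)=23466951300+13·2892439160=61068660380 | T(20,14)=2892439160+14·243577530=6302524580 | T(20,15)=243577530+15·13916778=452329200 | T(20,16)=13916778+16·527136=22350954 | T(20,17)=527136+17·12597=741285 | T(20,18)=12597+18·171=15675 | T(20,19)=171+19·1=190 | T(20,20)=1+20·0=1
B_19 = ΣS(19,k) = 1+262143+193448101+11259666950+147589284710+693081601779+1492924634839+1709751003480+1144614626805+477297033785+129413217791+23466951300+2892439160+243577530+13916778+527136+12597+171+1 = 5832742205057
B_20 = ΣS(20,k) = 1+524287+580606446+45232115901+749206090500+4306078895384+11143554045652+15170932662679+12011282644725+5917584964655+1900842429486+411016633391+61068660380+6302524580+452329200+22350954+741285+15675+190+1 = 51724158235372

5832742205057, 51724158235372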